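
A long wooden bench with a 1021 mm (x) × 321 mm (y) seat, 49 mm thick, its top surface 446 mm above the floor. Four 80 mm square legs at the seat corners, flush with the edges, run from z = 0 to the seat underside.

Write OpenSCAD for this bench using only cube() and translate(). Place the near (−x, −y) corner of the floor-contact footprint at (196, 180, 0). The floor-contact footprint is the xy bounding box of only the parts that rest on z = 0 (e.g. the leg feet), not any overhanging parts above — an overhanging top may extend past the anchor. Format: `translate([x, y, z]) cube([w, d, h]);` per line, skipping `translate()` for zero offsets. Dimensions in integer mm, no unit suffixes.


translate([196, 180, 397]) cube([1021, 321, 49]);
translate([196, 180, 0]) cube([80, 80, 397]);
translate([196, 421, 0]) cube([80, 80, 397]);
translate([1137, 180, 0]) cube([80, 80, 397]);
translate([1137, 421, 0]) cube([80, 80, 397]);


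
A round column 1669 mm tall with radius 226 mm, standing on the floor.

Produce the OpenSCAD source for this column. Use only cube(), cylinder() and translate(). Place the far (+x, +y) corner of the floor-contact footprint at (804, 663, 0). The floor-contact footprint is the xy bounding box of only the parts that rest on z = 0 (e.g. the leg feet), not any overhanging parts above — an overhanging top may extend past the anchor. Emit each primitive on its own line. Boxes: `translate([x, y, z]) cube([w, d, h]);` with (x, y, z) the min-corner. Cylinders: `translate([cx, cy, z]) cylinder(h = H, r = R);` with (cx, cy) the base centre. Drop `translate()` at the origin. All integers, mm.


translate([578, 437, 0]) cylinder(h = 1669, r = 226);


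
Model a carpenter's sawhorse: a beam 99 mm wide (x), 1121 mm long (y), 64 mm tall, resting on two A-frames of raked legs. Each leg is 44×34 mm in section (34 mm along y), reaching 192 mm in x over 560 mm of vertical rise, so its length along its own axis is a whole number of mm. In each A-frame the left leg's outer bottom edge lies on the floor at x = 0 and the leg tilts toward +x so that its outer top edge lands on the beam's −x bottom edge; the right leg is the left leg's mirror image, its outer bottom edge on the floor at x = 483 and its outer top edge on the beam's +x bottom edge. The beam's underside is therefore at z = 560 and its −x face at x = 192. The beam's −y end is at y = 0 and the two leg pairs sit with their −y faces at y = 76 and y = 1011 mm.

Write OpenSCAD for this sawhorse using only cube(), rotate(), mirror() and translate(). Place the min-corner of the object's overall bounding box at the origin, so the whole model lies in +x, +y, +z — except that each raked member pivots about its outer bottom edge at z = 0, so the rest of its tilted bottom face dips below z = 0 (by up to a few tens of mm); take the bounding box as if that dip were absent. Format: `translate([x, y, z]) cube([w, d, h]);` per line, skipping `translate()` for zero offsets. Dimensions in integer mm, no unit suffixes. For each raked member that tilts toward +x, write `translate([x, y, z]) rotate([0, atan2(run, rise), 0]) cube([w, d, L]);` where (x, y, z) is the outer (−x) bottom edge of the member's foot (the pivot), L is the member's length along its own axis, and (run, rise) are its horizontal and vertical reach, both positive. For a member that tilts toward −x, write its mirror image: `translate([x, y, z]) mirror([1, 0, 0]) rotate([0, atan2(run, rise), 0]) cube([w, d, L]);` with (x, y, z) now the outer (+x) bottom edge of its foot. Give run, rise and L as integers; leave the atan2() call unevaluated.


// leg length = √(192² + 560²) = 592
// right-leg outer foot x = 2·192 + 99 = 483
// beam min-corner = (192, 0, 560)
translate([192, 0, 560]) cube([99, 1121, 64]);
translate([0, 76, 0]) rotate([0, atan2(192, 560), 0]) cube([44, 34, 592]);
translate([483, 76, 0]) mirror([1, 0, 0]) rotate([0, atan2(192, 560), 0]) cube([44, 34, 592]);
translate([0, 1011, 0]) rotate([0, atan2(192, 560), 0]) cube([44, 34, 592]);
translate([483, 1011, 0]) mirror([1, 0, 0]) rotate([0, atan2(192, 560), 0]) cube([44, 34, 592]);


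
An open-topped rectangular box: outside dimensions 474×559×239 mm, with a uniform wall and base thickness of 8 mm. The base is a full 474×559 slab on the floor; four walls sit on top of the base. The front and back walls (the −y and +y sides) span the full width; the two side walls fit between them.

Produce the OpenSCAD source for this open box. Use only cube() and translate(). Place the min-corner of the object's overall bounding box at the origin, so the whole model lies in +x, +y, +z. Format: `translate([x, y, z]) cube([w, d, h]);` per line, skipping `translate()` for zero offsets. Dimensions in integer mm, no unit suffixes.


cube([474, 559, 8]);
translate([0, 0, 8]) cube([474, 8, 231]);
translate([0, 551, 8]) cube([474, 8, 231]);
translate([0, 8, 8]) cube([8, 543, 231]);
translate([466, 8, 8]) cube([8, 543, 231]);


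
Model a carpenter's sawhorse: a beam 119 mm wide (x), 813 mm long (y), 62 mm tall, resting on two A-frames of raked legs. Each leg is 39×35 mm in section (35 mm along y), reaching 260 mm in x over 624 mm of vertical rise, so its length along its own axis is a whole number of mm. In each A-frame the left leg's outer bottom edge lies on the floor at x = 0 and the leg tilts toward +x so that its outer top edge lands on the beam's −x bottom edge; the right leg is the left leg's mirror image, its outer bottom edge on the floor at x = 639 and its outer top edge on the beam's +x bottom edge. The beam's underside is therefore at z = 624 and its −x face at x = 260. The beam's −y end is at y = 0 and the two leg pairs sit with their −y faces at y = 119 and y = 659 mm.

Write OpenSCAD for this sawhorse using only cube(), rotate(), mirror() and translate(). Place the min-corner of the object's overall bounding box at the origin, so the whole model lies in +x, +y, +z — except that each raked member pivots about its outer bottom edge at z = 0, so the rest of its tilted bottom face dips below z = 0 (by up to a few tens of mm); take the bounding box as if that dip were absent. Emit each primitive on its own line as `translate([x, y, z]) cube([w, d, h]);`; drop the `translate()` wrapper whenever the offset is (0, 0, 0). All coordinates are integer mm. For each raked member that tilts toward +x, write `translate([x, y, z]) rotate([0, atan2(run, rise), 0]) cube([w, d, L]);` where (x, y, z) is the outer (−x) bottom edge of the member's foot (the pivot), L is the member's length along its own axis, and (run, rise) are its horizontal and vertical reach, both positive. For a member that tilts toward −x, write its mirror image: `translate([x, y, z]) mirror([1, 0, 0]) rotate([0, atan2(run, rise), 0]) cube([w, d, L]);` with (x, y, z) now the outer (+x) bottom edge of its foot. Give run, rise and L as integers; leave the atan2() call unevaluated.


// leg length = √(260² + 624²) = 676
// right-leg outer foot x = 2·260 + 119 = 639
// beam min-corner = (260, 0, 624)
translate([260, 0, 624]) cube([119, 813, 62]);
translate([0, 119, 0]) rotate([0, atan2(260, 624), 0]) cube([39, 35, 676]);
translate([639, 119, 0]) mirror([1, 0, 0]) rotate([0, atan2(260, 624), 0]) cube([39, 35, 676]);
translate([0, 659, 0]) rotate([0, atan2(260, 624), 0]) cube([39, 35, 676]);
translate([639, 659, 0]) mirror([1, 0, 0]) rotate([0, atan2(260, 624), 0]) cube([39, 35, 676]);


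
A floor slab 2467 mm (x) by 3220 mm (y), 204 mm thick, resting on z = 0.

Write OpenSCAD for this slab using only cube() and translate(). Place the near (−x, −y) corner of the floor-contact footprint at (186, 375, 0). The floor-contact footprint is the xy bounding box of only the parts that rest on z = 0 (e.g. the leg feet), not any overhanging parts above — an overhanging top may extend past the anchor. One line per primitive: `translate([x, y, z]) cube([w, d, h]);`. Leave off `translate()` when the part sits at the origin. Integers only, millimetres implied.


translate([186, 375, 0]) cube([2467, 3220, 204]);


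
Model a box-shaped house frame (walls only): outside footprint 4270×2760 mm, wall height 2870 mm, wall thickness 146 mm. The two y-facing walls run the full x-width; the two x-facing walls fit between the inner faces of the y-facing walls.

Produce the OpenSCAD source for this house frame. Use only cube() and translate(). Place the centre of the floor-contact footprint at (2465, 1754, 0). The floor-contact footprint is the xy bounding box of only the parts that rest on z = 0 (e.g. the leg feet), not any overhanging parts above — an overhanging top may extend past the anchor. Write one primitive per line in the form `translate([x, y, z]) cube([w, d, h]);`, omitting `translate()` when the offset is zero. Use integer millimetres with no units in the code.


translate([330, 374, 0]) cube([4270, 146, 2870]);
translate([330, 2988, 0]) cube([4270, 146, 2870]);
translate([330, 520, 0]) cube([146, 2468, 2870]);
translate([4454, 520, 0]) cube([146, 2468, 2870]);


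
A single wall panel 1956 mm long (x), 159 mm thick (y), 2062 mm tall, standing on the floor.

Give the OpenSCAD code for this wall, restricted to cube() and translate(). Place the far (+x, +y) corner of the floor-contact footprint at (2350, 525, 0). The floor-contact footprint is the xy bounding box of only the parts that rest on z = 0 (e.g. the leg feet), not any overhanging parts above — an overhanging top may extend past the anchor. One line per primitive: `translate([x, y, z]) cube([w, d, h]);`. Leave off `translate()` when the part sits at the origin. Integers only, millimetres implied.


translate([394, 366, 0]) cube([1956, 159, 2062]);


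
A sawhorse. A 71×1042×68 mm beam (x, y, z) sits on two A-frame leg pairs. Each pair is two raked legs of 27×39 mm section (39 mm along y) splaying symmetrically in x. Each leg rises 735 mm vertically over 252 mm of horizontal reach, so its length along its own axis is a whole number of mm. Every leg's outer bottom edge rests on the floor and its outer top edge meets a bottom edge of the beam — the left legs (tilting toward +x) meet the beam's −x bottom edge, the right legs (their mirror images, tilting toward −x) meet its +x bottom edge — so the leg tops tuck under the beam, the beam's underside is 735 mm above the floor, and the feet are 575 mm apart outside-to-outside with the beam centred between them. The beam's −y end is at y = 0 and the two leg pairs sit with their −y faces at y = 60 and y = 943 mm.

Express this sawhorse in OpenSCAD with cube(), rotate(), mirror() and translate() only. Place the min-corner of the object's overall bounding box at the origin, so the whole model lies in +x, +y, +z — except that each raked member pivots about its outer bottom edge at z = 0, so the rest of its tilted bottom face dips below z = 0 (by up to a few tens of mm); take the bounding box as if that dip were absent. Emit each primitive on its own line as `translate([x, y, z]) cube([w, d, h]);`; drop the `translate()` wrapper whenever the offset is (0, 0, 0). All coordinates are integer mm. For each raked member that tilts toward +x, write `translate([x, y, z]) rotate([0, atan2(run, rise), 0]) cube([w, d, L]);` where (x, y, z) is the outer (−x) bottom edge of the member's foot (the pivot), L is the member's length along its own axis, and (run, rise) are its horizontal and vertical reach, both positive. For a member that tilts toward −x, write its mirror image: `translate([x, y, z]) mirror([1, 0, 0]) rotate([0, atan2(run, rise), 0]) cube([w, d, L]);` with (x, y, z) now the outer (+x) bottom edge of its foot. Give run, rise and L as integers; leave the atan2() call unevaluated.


translate([252, 0, 735]) cube([71, 1042, 68]);
translate([0, 60, 0]) rotate([0, atan2(252, 735), 0]) cube([27, 39, 777]);
translate([575, 60, 0]) mirror([1, 0, 0]) rotate([0, atan2(252, 735), 0]) cube([27, 39, 777]);
translate([0, 943, 0]) rotate([0, atan2(252, 735), 0]) cube([27, 39, 777]);
translate([575, 943, 0]) mirror([1, 0, 0]) rotate([0, atan2(252, 735), 0]) cube([27, 39, 777]);


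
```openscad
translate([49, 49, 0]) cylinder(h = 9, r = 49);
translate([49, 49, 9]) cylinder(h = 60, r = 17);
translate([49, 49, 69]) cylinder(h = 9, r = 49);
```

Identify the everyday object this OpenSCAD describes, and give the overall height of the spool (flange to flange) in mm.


A spool. The overall height is 78 mm.

Three coaxial cylinders, large–small–large — a spool. Two 9 mm flanges and a 60 mm core give 9 + 60 + 9 = 78 mm.


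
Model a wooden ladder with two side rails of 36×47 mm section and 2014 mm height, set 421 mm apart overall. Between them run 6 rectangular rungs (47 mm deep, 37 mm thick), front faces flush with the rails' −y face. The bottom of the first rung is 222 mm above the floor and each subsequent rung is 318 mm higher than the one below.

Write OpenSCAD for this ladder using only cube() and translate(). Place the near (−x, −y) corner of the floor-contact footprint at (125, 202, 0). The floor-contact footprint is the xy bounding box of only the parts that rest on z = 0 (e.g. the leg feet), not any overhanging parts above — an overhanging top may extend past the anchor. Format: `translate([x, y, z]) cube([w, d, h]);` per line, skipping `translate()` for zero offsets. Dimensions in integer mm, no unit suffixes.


translate([125, 202, 0]) cube([36, 47, 2014]);
translate([510, 202, 0]) cube([36, 47, 2014]);
translate([161, 202, 222]) cube([349, 47, 37]);
translate([161, 202, 540]) cube([349, 47, 37]);
translate([161, 202, 858]) cube([349, 47, 37]);
translate([161, 202, 1176]) cube([349, 47, 37]);
translate([161, 202, 1494]) cube([349, 47, 37]);
translate([161, 202, 1812]) cube([349, 47, 37]);


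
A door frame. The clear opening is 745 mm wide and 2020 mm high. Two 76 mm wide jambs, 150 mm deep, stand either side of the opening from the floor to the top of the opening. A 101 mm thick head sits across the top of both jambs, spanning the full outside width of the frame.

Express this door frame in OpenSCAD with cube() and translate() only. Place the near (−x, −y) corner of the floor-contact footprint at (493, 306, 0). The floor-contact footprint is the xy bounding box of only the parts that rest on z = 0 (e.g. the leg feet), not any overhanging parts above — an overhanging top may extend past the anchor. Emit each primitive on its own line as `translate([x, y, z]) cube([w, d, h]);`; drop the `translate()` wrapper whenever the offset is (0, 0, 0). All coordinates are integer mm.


translate([493, 306, 0]) cube([76, 150, 2020]);
translate([1314, 306, 0]) cube([76, 150, 2020]);
translate([493, 306, 2020]) cube([897, 150, 101]);


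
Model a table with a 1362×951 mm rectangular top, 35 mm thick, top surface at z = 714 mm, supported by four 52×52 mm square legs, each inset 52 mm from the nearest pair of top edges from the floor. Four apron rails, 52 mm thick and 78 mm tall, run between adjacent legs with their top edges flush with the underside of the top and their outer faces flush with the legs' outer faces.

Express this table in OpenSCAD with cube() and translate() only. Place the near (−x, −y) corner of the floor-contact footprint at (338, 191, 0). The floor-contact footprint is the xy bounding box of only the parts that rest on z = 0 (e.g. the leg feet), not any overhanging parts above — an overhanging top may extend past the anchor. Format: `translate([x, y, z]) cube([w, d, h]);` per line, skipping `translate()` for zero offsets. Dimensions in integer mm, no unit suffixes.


translate([286, 139, 679]) cube([1362, 951, 35]);
translate([338, 191, 0]) cube([52, 52, 679]);
translate([1544, 191, 0]) cube([52, 52, 679]);
translate([338, 986, 0]) cube([52, 52, 679]);
translate([1544, 986, 0]) cube([52, 52, 679]);
translate([390, 191, 601]) cube([1154, 52, 78]);
translate([390, 986, 601]) cube([1154, 52, 78]);
translate([338, 243, 601]) cube([52, 743, 78]);
translate([1544, 243, 601]) cube([52, 743, 78]);


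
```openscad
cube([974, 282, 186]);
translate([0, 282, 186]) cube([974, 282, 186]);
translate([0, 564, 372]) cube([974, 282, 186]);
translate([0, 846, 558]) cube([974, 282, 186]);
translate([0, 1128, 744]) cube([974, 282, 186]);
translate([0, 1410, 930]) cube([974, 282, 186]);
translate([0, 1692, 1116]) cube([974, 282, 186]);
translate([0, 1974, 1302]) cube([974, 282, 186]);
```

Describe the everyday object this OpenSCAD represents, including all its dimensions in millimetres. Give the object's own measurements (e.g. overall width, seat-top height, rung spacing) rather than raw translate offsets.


A straight staircase of 8 solid steps. Each step is 974 mm wide (x), 282 mm deep (y, the going) and 186 mm tall (the rise). The first step rests on the floor; each subsequent step sits one going further in +y and one rise higher in +z, directly behind and above the previous step with no overlap.


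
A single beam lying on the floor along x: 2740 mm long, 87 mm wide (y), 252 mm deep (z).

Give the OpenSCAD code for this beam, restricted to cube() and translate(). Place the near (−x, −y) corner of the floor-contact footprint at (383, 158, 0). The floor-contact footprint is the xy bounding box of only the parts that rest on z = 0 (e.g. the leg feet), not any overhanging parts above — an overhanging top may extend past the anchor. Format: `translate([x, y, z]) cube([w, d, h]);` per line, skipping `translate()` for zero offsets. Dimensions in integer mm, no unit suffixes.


translate([383, 158, 0]) cube([2740, 87, 252]);


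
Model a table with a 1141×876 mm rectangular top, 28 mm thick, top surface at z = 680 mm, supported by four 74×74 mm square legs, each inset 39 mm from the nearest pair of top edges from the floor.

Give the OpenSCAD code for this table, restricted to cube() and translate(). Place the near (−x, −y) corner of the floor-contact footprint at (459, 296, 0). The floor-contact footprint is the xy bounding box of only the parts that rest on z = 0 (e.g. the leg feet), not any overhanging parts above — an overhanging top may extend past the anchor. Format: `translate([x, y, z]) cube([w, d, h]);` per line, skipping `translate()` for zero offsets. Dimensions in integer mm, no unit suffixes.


translate([420, 257, 652]) cube([1141, 876, 28]);
translate([459, 296, 0]) cube([74, 74, 652]);
translate([1448, 296, 0]) cube([74, 74, 652]);
translate([459, 1020, 0]) cube([74, 74, 652]);
translate([1448, 1020, 0]) cube([74, 74, 652]);


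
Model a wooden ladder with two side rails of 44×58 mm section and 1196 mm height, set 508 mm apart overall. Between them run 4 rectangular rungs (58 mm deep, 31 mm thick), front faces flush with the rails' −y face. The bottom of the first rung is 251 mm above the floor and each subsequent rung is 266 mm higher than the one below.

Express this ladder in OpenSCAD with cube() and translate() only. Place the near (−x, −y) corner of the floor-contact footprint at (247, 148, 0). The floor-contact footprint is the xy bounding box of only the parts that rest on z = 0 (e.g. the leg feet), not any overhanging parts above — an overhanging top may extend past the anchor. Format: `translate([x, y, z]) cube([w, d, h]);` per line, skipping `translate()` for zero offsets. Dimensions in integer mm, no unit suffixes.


translate([247, 148, 0]) cube([44, 58, 1196]);
translate([711, 148, 0]) cube([44, 58, 1196]);
translate([291, 148, 251]) cube([420, 58, 31]);
translate([291, 148, 517]) cube([420, 58, 31]);
translate([291, 148, 783]) cube([420, 58, 31]);
translate([291, 148, 1049]) cube([420, 58, 31]);


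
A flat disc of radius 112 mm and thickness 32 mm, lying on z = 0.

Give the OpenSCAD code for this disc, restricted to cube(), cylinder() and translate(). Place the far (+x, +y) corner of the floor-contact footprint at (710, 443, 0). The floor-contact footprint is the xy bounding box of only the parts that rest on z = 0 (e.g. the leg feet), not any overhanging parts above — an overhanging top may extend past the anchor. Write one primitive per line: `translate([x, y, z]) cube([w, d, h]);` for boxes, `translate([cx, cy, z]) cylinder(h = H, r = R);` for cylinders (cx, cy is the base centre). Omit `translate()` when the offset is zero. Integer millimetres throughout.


translate([598, 331, 0]) cylinder(h = 32, r = 112);


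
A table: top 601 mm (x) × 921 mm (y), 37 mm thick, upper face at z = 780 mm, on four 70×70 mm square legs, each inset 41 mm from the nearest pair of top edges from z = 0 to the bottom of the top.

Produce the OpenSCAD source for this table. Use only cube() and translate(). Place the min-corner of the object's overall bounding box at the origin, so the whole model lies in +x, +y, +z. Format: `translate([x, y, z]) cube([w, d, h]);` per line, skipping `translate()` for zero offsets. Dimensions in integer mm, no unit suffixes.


translate([0, 0, 743]) cube([601, 921, 37]);
translate([41, 41, 0]) cube([70, 70, 743]);
translate([490, 41, 0]) cube([70, 70, 743]);
translate([41, 810, 0]) cube([70, 70, 743]);
translate([490, 810, 0]) cube([70, 70, 743]);


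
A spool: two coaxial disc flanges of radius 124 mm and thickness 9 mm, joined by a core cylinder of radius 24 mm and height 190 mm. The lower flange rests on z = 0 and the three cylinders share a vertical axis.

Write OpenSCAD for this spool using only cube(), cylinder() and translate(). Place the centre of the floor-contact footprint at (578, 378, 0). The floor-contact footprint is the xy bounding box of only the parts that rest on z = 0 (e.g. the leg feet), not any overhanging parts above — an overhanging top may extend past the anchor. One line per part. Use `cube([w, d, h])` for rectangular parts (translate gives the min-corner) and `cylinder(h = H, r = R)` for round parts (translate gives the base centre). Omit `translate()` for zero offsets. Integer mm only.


translate([578, 378, 0]) cylinder(h = 9, r = 124);
translate([578, 378, 9]) cylinder(h = 190, r = 24);
translate([578, 378, 199]) cylinder(h = 9, r = 124);


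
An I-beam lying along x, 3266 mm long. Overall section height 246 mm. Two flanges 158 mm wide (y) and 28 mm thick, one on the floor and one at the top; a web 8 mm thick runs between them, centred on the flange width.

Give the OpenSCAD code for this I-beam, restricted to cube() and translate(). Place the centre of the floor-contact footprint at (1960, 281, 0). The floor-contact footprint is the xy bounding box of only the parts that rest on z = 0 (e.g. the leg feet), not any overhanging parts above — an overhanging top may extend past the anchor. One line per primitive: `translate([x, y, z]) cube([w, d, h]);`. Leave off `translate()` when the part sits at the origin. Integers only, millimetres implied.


translate([327, 202, 0]) cube([3266, 158, 28]);
translate([327, 277, 28]) cube([3266, 8, 190]);
translate([327, 202, 218]) cube([3266, 158, 28]);


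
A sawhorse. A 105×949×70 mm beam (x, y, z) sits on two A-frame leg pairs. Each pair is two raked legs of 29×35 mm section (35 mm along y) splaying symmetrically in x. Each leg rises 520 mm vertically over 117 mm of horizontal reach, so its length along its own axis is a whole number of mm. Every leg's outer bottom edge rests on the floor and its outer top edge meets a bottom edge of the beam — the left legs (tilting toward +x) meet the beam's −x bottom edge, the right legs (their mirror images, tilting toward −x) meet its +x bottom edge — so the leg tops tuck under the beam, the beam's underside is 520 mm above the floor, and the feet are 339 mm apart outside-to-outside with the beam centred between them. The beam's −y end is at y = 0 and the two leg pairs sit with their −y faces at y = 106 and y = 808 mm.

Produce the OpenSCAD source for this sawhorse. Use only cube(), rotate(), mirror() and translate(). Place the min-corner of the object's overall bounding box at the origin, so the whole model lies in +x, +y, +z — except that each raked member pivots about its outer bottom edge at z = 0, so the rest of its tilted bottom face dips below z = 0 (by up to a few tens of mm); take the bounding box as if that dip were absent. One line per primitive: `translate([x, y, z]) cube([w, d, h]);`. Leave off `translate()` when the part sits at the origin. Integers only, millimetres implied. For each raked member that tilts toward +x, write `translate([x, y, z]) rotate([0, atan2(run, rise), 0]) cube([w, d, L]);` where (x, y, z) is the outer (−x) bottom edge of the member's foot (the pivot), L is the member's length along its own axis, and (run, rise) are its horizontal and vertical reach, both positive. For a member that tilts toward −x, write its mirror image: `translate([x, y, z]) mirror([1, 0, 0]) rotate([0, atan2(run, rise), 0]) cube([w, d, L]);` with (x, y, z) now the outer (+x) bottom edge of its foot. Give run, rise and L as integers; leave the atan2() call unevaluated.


// leg length = √(117² + 520²) = 533
// right-leg outer foot x = 2·117 + 105 = 339
// beam min-corner = (117, 0, 520)
translate([117, 0, 520]) cube([105, 949, 70]);
translate([0, 106, 0]) rotate([0, atan2(117, 520), 0]) cube([29, 35, 533]);
translate([339, 106, 0]) mirror([1, 0, 0]) rotate([0, atan2(117, 520), 0]) cube([29, 35, 533]);
translate([0, 808, 0]) rotate([0, atan2(117, 520), 0]) cube([29, 35, 533]);
translate([339, 808, 0]) mirror([1, 0, 0]) rotate([0, atan2(117, 520), 0]) cube([29, 35, 533]);


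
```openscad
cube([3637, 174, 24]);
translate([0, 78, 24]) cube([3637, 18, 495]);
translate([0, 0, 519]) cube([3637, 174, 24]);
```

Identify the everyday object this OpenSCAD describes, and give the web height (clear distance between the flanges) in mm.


An I-beam. The web height is 495 mm.

Two wide flanges with a thin centred web — an I-beam. Overall 543 mm minus two 24 mm flanges gives a web of 543 − 2·24 = 495 mm.


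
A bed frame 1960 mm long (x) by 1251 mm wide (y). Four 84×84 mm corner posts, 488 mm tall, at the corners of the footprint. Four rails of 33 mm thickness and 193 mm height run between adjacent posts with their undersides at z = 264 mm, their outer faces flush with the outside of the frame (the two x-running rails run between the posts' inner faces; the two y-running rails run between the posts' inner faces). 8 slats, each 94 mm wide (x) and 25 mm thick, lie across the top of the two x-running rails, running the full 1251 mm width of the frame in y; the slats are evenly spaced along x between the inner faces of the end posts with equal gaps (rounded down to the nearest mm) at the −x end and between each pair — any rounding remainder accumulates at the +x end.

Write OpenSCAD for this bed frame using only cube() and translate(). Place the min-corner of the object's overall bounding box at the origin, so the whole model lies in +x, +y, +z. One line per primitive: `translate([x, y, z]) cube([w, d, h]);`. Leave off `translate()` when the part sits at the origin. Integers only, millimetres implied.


cube([84, 84, 488]);
translate([0, 1167, 0]) cube([84, 84, 488]);
translate([1876, 0, 0]) cube([84, 84, 488]);
translate([1876, 1167, 0]) cube([84, 84, 488]);
translate([84, 0, 264]) cube([1792, 33, 193]);
translate([84, 1218, 264]) cube([1792, 33, 193]);
translate([0, 84, 264]) cube([33, 1083, 193]);
translate([1927, 84, 264]) cube([33, 1083, 193]);
translate([199, 0, 457]) cube([94, 1251, 25]);
translate([408, 0, 457]) cube([94, 1251, 25]);
translate([617, 0, 457]) cube([94, 1251, 25]);
translate([826, 0, 457]) cube([94, 1251, 25]);
translate([1035, 0, 457]) cube([94, 1251, 25]);
translate([1244, 0, 457]) cube([94, 1251, 25]);
translate([1453, 0, 457]) cube([94, 1251, 25]);
translate([1662, 0, 457]) cube([94, 1251, 25]);


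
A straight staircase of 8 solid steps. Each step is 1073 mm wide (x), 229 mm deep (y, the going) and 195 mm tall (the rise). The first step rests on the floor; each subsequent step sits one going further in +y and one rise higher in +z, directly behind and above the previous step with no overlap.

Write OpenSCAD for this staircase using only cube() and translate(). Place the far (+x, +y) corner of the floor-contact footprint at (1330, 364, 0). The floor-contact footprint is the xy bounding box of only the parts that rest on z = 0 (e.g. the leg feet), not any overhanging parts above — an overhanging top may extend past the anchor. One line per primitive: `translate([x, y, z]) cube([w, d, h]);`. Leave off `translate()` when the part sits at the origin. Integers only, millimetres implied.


translate([257, 135, 0]) cube([1073, 229, 195]);
translate([257, 364, 195]) cube([1073, 229, 195]);
translate([257, 593, 390]) cube([1073, 229, 195]);
translate([257, 822, 585]) cube([1073, 229, 195]);
translate([257, 1051, 780]) cube([1073, 229, 195]);
translate([257, 1280, 975]) cube([1073, 229, 195]);
translate([257, 1509, 1170]) cube([1073, 229, 195]);
translate([257, 1738, 1365]) cube([1073, 229, 195]);


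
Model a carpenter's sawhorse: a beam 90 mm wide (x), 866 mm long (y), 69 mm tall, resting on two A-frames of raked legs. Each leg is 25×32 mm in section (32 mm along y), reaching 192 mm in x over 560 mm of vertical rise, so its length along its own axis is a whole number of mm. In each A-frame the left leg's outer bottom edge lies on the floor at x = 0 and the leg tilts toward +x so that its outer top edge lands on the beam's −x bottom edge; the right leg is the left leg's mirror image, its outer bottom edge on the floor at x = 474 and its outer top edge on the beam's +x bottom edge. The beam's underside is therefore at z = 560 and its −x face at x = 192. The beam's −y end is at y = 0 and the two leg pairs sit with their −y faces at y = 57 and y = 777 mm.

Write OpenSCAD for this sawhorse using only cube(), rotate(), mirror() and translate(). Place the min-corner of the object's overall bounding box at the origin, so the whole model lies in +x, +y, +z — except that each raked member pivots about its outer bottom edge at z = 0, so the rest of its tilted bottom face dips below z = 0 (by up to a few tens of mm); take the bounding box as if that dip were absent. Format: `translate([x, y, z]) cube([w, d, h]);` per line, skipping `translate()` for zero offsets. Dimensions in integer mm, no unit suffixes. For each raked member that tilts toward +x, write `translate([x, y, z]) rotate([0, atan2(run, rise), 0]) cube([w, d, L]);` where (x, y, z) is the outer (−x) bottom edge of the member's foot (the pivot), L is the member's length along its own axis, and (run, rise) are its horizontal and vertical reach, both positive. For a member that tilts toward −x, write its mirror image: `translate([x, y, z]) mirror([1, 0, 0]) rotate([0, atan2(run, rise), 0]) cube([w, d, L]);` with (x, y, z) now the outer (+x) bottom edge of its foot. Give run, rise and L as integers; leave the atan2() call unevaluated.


translate([192, 0, 560]) cube([90, 866, 69]);
translate([0, 57, 0]) rotate([0, atan2(192, 560), 0]) cube([25, 32, 592]);
translate([474, 57, 0]) mirror([1, 0, 0]) rotate([0, atan2(192, 560), 0]) cube([25, 32, 592]);
translate([0, 777, 0]) rotate([0, atan2(192, 560), 0]) cube([25, 32, 592]);
translate([474, 777, 0]) mirror([1, 0, 0]) rotate([0, atan2(192, 560), 0]) cube([25, 32, 592]);


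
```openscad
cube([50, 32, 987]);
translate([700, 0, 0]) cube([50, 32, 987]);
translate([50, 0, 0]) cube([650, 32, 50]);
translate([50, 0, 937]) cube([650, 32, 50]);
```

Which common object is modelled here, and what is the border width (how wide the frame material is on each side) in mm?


A picture frame. The border width is 50 mm.

Four thin pieces enclosing a rectangular opening — a picture frame. The two full-height stiles are 987 mm tall; the top rail sits at z = 937 and is 50 mm tall, so the border above the opening is 987 − 937 = 50 mm, matching the stile x-width.


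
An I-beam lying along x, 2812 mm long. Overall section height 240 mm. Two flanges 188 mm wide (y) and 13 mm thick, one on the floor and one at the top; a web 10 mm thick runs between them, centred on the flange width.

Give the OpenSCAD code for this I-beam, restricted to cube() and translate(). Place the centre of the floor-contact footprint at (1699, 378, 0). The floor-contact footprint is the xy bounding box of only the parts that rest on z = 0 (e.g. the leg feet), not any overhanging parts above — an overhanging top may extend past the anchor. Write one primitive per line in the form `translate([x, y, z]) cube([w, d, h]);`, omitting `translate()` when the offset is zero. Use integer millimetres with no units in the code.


translate([293, 284, 0]) cube([2812, 188, 13]);
translate([293, 373, 13]) cube([2812, 10, 214]);
translate([293, 284, 227]) cube([2812, 188, 13]);


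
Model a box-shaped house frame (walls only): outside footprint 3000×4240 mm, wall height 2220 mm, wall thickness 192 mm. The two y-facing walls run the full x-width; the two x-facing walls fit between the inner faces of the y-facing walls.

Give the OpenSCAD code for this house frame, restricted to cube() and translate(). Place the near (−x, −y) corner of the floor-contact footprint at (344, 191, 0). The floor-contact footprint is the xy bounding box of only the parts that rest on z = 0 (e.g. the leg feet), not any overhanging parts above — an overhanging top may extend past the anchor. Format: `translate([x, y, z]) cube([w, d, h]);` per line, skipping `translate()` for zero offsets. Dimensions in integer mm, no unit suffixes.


translate([344, 191, 0]) cube([3000, 192, 2220]);
translate([344, 4239, 0]) cube([3000, 192, 2220]);
translate([344, 383, 0]) cube([192, 3856, 2220]);
translate([3152, 383, 0]) cube([192, 3856, 2220]);


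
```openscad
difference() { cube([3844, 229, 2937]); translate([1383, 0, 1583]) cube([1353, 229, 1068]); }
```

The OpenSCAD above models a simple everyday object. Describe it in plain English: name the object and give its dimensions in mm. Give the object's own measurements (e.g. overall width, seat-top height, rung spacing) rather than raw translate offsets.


A wall 3844 mm long (x), 229 mm thick (y), 2937 mm tall, with a rectangular window opening cut through it. The opening is 1353 mm wide and 1068 mm tall; its sill is at z = 1583 mm and its near (−x) edge is 1383 mm from the wall's −x end. The opening passes through the full wall thickness.


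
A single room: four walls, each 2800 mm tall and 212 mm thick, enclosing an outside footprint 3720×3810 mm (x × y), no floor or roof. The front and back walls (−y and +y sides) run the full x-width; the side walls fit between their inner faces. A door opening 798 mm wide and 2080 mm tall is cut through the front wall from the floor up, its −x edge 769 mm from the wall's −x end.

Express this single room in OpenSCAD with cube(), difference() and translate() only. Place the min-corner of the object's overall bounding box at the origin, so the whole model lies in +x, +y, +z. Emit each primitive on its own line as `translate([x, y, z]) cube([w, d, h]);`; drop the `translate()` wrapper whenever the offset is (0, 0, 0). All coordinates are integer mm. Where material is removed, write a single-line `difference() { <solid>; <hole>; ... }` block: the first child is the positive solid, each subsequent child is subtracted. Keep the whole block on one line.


difference() { cube([3720, 212, 2800]); translate([769, 0, 0]) cube([798, 212, 2080]); }
translate([0, 3598, 0]) cube([3720, 212, 2800]);
translate([0, 212, 0]) cube([212, 3386, 2800]);
translate([3508, 212, 0]) cube([212, 3386, 2800]);


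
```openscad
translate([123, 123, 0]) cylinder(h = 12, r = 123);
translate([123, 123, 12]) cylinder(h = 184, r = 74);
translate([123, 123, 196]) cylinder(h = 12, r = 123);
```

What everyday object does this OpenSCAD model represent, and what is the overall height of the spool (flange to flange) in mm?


A spool. The overall height is 208 mm.

Three coaxial cylinders, large–small–large — a spool. Two 12 mm flanges and a 184 mm core give 12 + 184 + 12 = 208 mm.


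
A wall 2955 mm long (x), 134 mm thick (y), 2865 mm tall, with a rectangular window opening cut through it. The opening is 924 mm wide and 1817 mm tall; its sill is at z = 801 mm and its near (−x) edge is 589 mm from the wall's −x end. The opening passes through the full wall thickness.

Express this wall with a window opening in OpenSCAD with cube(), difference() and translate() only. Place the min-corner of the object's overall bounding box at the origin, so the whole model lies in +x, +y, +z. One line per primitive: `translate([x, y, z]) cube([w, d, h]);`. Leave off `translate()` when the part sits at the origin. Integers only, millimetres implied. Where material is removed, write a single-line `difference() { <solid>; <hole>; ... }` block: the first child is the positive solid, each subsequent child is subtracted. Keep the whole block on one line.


difference() { cube([2955, 134, 2865]); translate([589, 0, 801]) cube([924, 134, 1817]); }


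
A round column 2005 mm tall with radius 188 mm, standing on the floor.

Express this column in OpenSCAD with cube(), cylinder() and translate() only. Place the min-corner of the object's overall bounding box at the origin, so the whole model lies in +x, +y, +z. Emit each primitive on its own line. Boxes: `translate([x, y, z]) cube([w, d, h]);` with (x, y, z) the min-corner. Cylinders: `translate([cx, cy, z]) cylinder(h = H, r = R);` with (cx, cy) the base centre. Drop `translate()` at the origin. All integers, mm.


translate([188, 188, 0]) cylinder(h = 2005, r = 188);


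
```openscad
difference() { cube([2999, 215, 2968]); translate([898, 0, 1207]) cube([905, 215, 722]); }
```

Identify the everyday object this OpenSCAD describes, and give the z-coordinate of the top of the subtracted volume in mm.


A wall with a window opening. The window head height is 1929 mm.

A wall with a rectangular opening subtracted — a window. Sill at z = 1207, opening 722 mm tall, so the head is at 1207 + 722 = 1929 mm.


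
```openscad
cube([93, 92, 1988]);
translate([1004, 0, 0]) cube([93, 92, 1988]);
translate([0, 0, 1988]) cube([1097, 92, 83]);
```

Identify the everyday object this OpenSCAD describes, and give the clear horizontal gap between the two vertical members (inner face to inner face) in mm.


A door frame. The clear opening width is 911 mm.

Two 1988 mm tall posts with a header on top — a door frame. The left jamb is 93 mm wide at x = 0; the right jamb starts at x = 1004. The clear opening is 1004 − 93 = 911 mm.


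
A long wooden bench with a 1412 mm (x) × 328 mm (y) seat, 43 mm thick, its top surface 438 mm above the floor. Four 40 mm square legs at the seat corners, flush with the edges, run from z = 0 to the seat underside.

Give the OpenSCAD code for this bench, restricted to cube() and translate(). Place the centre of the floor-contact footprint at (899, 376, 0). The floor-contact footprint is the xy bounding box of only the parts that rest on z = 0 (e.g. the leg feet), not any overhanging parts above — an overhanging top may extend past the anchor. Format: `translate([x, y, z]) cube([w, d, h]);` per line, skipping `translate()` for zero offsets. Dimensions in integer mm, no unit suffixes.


translate([193, 212, 395]) cube([1412, 328, 43]);
translate([193, 212, 0]) cube([40, 40, 395]);
translate([193, 500, 0]) cube([40, 40, 395]);
translate([1565, 212, 0]) cube([40, 40, 395]);
translate([1565, 500, 0]) cube([40, 40, 395]);


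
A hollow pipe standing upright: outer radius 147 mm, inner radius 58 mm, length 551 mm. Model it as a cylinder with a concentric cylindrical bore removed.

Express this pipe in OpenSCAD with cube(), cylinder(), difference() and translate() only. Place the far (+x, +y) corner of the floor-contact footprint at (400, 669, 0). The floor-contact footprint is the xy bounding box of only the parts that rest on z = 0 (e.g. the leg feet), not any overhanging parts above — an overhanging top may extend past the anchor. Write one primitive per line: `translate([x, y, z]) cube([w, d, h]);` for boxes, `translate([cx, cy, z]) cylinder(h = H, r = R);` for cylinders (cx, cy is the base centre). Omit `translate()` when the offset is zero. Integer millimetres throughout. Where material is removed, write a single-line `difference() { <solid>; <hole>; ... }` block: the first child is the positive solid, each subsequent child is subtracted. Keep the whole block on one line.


difference() { translate([253, 522, 0]) cylinder(h = 551, r = 147); translate([253, 522, 0]) cylinder(h = 551, r = 58); }
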